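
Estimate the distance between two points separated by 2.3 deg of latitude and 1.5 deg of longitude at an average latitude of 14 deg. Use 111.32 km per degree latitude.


dlat_km = 2.3 * 111.32 = 256.036
dlon_km = 1.5 * 111.32 * cos(14) ≈ 162.02
dist = sqrt(256.036^2 + 162.02^2) ≈ 303.0 km

303.0 km


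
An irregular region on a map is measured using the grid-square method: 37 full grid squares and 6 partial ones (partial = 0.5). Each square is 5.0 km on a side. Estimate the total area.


effective squares = 37 + 6 * 0.5 = 40.0
area = 40.0 * 25.0 = 1000.0 km^2

1000.0 km^2


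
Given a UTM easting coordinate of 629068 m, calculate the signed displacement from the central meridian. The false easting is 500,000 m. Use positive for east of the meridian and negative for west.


displacement = 629068 - 500000 = 129068 m

129068 m


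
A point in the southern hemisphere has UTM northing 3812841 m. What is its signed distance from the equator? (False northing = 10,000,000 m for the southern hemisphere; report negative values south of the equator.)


For southern: actual = 3812841 - 10000000 = -6187159 m

-6187159 m


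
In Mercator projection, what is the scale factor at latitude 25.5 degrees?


SF = 1 / cos(25.5) = 1 / 0.902585 = 1.108

1.108


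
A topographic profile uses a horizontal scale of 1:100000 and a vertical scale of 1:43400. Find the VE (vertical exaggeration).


VE = horizontal_scale / vertical_scale = 100000 / 43400 ≈ 2.3

2.3x


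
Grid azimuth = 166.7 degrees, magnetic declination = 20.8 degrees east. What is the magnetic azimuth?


magnetic azimuth = grid azimuth - declination (east +ve)
mag_az = 166.7 - 20.8 = 145.9 degrees

145.9 degrees


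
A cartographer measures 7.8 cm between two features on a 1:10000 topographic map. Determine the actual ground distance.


ground = 7.8 cm * 10000 / 100 = 780.0 m

780.0 m


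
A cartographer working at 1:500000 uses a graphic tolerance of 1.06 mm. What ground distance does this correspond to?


ground = 1.06 mm * 500000 / 1000 = 530.0 m

530.0 m


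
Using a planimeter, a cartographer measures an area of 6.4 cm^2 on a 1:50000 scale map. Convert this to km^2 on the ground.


ground_area = 6.4 * (50000/100)^2 = 1600000.0 m^2 = 1.6 km^2

1.6 km^2


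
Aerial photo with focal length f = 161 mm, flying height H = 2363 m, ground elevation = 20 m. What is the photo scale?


scale = f / (H - h) = 161 mm / 2343 m = 161 / 2343000 = 1:14553

1:14553


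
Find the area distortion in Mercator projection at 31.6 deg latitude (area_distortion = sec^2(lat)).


area_distortion = 1/cos^2(31.6) = 1.378

1.378


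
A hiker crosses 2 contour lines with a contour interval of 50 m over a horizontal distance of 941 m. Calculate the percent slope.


elevation change = 2 * 50 = 100 m
slope = 100 / 941 * 100 = 10.6%

10.6%


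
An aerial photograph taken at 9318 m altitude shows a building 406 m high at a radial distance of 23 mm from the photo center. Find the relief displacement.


d = h * r / H = 406 * 23 / 9318 = 1.0 mm

1.0 mm


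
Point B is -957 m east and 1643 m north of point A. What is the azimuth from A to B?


az = atan2(-957, 1643) = -30.2 deg
adjusted to 0-360: 329.8 degrees

329.8 degrees


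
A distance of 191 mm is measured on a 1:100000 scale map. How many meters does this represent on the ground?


ground = 191 mm * 100000 / 1000 = 19100.0 m

19100.0 m


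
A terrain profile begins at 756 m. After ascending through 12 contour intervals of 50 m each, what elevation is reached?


elevation = 756 + 12 * 50 = 1356 m

1356 m


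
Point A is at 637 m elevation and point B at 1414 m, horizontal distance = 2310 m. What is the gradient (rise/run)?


gradient = (1414 - 637) / 2310 = 777 / 2310 = 0.3364

0.3364


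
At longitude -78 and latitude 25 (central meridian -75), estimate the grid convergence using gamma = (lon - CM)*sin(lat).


gamma = (-78 - -75) * sin(25) = -3 * 0.422618 = -1.268 degrees

-1.268 degrees


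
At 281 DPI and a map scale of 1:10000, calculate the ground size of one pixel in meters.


pixel_cm = 2.54 / 281 ≈ 0.009039 cm
ground = pixel_cm * 10000 / 100 = 2.54 * 10000 / (281 * 100) = 25400 / 28100 ≈ 0.9 m

0.9 m


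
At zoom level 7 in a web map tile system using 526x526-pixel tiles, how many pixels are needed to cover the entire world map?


tiles per axis = 2^7 = 128
total tiles = 128^2 = 16384
pixels per axis = 128 * 526 = 67328
total pixels = 67328^2 = 4533059584

4533059584 pixels


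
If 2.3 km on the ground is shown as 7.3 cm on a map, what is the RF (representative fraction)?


ground = 2.3 km = 230000 cm; RF denominator = ground / map = 230000 / 7.3 ≈ 31507; RF = 1:31507

1:31507


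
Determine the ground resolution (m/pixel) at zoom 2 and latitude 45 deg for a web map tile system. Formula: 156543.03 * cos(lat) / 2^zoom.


res = 156543.03 * cos(45) / 2^2 = 156543.03 * 0.70710678 / 4 = 27673.16 m/pixel

27673.16 m/pixel


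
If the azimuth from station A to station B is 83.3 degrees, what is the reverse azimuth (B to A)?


back azimuth = (83.3 + 180) mod 360 = 263.3 degrees

263.3 degrees


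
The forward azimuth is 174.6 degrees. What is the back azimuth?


back azimuth = (174.6 + 180) mod 360 = 354.6 degrees

354.6 degrees


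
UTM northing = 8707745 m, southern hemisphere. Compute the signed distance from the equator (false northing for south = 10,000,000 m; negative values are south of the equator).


For southern: actual = 8707745 - 10000000 = -1292255 m

-1292255 m


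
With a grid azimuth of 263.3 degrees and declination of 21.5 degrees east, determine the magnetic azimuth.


magnetic azimuth = grid azimuth - declination (east +ve)
mag_az = 263.3 - 21.5 = 241.8 degrees

241.8 degrees


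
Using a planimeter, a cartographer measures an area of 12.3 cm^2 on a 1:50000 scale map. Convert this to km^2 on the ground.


ground_area = 12.3 * (50000/100)^2 = 3075000.0 m^2 = 3.075 km^2

3.075 km^2


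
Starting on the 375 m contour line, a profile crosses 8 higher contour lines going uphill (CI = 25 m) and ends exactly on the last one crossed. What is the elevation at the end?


elevation = 375 + 8 * 25 = 575 m

575 m


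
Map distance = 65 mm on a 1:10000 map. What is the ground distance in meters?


ground = 65 mm * 10000 / 1000 = 650.0 m

650.0 m


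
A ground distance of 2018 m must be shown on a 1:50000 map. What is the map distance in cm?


map_cm = 2018 * 100 / 50000 = 4.036 cm ≈ 4.04 cm

4.04 cm


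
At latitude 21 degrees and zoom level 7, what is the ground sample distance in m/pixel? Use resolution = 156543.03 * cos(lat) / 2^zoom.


res = 156543.03 * cos(21) / 2^7 = 156543.03 * 0.93358043 / 128 = 1141.76 m/pixel

1141.76 m/pixel


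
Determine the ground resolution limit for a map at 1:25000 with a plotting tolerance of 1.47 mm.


ground = 1.47 mm * 25000 / 1000 = 36.75 m

36.75 m


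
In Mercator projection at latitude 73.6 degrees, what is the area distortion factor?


area_distortion = 1/cos^2(73.6) = 12.544

12.544


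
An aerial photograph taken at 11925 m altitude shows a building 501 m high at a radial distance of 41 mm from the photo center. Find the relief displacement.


d = h * r / H = 501 * 41 / 11925 = 1.72 mm

1.72 mm


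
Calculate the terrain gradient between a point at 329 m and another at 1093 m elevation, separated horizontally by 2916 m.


gradient = (1093 - 329) / 2916 = 764 / 2916 = 0.262

0.262


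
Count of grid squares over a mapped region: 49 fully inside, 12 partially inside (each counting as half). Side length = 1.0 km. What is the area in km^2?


effective squares = 49 + 12 * 0.5 = 55.0
area = 55.0 * 1.0 = 55.0 km^2

55.0 km^2


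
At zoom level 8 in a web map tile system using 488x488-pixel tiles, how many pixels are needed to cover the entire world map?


tiles per axis = 2^8 = 256
total tiles = 256^2 = 65536
pixels per axis = 256 * 488 = 124928
total pixels = 124928^2 = 15607005184

15607005184 pixels


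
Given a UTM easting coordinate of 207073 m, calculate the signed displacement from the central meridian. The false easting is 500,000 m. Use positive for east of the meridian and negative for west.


displacement = 207073 - 500000 = -292927 m

-292927 m


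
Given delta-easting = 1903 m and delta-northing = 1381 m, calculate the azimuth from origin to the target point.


az = atan2(1903, 1381) = 54.0 deg
adjusted to 0-360: 54.0 degrees

54.0 degrees


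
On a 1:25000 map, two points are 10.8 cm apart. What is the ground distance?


ground = 10.8 cm * 25000 / 100 = 2700.0 m = 2.7 km

2.7 km


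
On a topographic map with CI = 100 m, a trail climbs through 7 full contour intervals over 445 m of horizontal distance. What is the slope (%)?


elevation change = 7 * 100 = 700 m
slope = 700 / 445 * 100 = 157.3%

157.3%


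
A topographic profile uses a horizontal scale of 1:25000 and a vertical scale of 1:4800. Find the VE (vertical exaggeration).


VE = horizontal_scale / vertical_scale = 25000 / 4800 ≈ 5.2

5.2x


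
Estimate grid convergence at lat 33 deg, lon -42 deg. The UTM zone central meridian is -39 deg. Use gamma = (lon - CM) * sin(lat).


gamma = (-42 - -39) * sin(33) = -3 * 0.544639 = -1.634 degrees

-1.634 degrees


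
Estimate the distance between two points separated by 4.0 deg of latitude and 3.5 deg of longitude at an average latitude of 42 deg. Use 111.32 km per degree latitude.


dlat_km = 4.0 * 111.32 = 445.28
dlon_km = 3.5 * 111.32 * cos(42) ≈ 289.544
dist = sqrt(445.28^2 + 289.544^2) ≈ 531.1 km

531.1 km


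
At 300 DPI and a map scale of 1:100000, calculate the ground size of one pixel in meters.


pixel_cm = 2.54 / 300 ≈ 0.008467 cm
ground = pixel_cm * 100000 / 100 = 2.54 * 100000 / (300 * 100) = 254000 / 30000 ≈ 8.47 m

8.47 m


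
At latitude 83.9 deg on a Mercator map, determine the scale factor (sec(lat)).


SF = 1 / cos(83.9) = 1 / 0.106264 = 9.411

9.411


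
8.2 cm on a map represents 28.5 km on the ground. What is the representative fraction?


ground = 28.5 km = 2850000 cm; RF denominator = ground / map = 2850000 / 8.2 ≈ 347561; RF = 1:347561

1:347561


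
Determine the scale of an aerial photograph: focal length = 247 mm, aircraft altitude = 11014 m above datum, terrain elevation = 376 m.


scale = f / (H - h) = 247 mm / 10638 m = 247 / 10638000 = 1:43069

1:43069


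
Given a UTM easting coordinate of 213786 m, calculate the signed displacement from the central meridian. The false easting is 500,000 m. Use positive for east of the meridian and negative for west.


displacement = 213786 - 500000 = -286214 m

-286214 m


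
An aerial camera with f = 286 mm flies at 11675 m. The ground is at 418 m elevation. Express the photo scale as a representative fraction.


scale = f / (H - h) = 286 mm / 11257 m = 286 / 11257000 = 1:39360

1:39360


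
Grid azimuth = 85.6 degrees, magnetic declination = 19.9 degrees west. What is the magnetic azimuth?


magnetic azimuth = grid azimuth - declination (east +ve)
mag_az = 85.6 - -19.9 = 105.5 degrees

105.5 degrees


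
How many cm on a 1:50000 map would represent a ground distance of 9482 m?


map_cm = 9482 * 100 / 50000 = 18.964 cm ≈ 18.96 cm

18.96 cm


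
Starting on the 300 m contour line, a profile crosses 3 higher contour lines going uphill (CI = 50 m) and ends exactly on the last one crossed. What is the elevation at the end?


elevation = 300 + 3 * 50 = 450 m

450 m


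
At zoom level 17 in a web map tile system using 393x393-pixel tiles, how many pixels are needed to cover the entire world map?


tiles per axis = 2^17 = 131072
total tiles = 131072^2 = 17179869184
pixels per axis = 131072 * 393 = 51511296
total pixels = 51511296^2 = 2653413615599616

2653413615599616 pixels


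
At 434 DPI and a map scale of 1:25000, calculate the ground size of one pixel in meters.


pixel_cm = 2.54 / 434 ≈ 0.005853 cm
ground = pixel_cm * 25000 / 100 = 2.54 * 25000 / (434 * 100) = 63500 / 43400 ≈ 1.46 m

1.46 m


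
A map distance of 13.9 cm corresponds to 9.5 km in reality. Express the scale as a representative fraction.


ground = 9.5 km = 950000 cm; RF denominator = ground / map = 950000 / 13.9 ≈ 68345; RF = 1:68345

1:68345


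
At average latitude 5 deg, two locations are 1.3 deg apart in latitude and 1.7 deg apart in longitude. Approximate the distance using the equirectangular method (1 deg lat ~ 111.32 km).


dlat_km = 1.3 * 111.32 = 144.716
dlon_km = 1.7 * 111.32 * cos(5) ≈ 188.524
dist = sqrt(144.716^2 + 188.524^2) ≈ 237.7 km

237.7 km


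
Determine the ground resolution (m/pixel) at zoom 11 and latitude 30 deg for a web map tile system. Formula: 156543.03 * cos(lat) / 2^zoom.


res = 156543.03 * cos(30) / 2^11 = 156543.03 * 0.8660254 / 2048 = 66.2 m/pixel

66.2 m/pixel


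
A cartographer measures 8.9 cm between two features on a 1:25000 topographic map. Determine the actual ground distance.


ground = 8.9 cm * 25000 / 100 = 2225.0 m = 2.225 km

2.225 km


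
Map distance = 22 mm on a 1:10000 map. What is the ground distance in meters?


ground = 22 mm * 10000 / 1000 = 220.0 m

220.0 m


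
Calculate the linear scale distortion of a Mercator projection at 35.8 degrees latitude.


SF = 1 / cos(35.8) = 1 / 0.811064 = 1.233

1.233


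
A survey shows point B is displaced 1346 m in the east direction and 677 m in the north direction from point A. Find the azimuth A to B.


az = atan2(1346, 677) = 63.3 deg
adjusted to 0-360: 63.3 degrees

63.3 degrees


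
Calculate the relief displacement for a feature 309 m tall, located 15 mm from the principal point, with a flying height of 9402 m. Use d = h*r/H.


d = h * r / H = 309 * 15 / 9402 = 0.49 mm

0.49 mm


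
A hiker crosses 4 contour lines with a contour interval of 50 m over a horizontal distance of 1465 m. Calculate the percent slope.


elevation change = 4 * 50 = 200 m
slope = 200 / 1465 * 100 = 13.7%

13.7%


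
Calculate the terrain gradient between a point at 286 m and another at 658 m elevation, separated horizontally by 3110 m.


gradient = (658 - 286) / 3110 = 372 / 3110 = 0.1196

0.1196


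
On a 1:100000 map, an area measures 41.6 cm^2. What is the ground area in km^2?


ground_area = 41.6 * (100000/100)^2 = 41600000.0 m^2 = 41.6 km^2

41.6 km^2


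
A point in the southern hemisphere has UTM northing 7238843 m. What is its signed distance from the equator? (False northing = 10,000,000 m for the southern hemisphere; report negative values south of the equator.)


For southern: actual = 7238843 - 10000000 = -2761157 m

-2761157 m


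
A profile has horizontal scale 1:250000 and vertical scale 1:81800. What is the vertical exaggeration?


VE = horizontal_scale / vertical_scale = 250000 / 81800 ≈ 3.1

3.1x


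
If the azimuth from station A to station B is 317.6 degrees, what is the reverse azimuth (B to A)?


back azimuth = (317.6 + 180) mod 360 = 137.6 degrees

137.6 degrees


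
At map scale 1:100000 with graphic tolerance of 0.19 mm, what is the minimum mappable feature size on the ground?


ground = 0.19 mm * 100000 / 1000 = 19.0 m

19.0 m


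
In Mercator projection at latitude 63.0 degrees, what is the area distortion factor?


area_distortion = 1/cos^2(63.0) = 4.852

4.852


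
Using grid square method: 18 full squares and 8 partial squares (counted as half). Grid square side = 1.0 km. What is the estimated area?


effective squares = 18 + 8 * 0.5 = 22.0
area = 22.0 * 1.0 = 22.0 km^2

22.0 km^2


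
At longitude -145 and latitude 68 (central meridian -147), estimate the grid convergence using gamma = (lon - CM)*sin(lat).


gamma = (-145 - -147) * sin(68) = 2 * 0.927184 = 1.854 degrees

1.854 degrees


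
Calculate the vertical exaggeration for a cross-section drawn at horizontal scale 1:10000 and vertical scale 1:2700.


VE = horizontal_scale / vertical_scale = 10000 / 2700 ≈ 3.7

3.7x


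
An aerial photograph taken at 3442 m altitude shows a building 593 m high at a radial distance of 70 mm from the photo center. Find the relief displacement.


d = h * r / H = 593 * 70 / 3442 = 12.06 mm

12.06 mm


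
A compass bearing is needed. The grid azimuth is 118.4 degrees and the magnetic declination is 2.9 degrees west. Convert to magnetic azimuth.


magnetic azimuth = grid azimuth - declination (east +ve)
mag_az = 118.4 - -2.9 = 121.3 degrees

121.3 degrees


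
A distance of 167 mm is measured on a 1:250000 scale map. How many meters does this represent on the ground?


ground = 167 mm * 250000 / 1000 = 41750.0 m

41750.0 m


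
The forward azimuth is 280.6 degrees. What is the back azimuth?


back azimuth = (280.6 + 180) mod 360 = 100.6 degrees

100.6 degrees


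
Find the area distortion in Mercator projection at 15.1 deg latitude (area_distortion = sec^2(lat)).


area_distortion = 1/cos^2(15.1) = 1.073

1.073


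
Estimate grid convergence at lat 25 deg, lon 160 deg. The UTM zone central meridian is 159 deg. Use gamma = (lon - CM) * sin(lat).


gamma = (160 - 159) * sin(25) = 1 * 0.422618 = 0.423 degrees

0.423 degrees


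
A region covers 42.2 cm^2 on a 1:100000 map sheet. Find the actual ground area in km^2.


ground_area = 42.2 * (100000/100)^2 = 42200000.0 m^2 = 42.2 km^2

42.2 km^2


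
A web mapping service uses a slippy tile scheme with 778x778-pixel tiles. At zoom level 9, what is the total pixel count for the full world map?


tiles per axis = 2^9 = 512
total tiles = 512^2 = 262144
pixels per axis = 512 * 778 = 398336
total pixels = 398336^2 = 158671568896

158671568896 pixels


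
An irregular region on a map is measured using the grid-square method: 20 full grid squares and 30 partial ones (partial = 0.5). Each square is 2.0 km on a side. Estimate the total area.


effective squares = 20 + 30 * 0.5 = 35.0
area = 35.0 * 4.0 = 140.0 km^2

140.0 km^2


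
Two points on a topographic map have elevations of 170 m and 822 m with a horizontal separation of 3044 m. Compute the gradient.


gradient = (822 - 170) / 3044 = 652 / 3044 = 0.2142

0.2142


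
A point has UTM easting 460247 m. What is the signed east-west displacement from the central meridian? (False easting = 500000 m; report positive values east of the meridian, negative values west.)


displacement = 460247 - 500000 = -39753 m

-39753 m


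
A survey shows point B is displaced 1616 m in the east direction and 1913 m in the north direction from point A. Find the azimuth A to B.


az = atan2(1616, 1913) = 40.2 deg
adjusted to 0-360: 40.2 degrees

40.2 degrees


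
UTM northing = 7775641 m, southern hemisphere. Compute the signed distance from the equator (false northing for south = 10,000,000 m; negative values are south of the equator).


For southern: actual = 7775641 - 10000000 = -2224359 m

-2224359 m


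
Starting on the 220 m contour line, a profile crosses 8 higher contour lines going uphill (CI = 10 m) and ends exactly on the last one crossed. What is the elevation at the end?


elevation = 220 + 8 * 10 = 300 m

300 m


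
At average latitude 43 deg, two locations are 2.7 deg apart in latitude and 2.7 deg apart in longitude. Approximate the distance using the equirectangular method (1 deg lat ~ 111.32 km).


dlat_km = 2.7 * 111.32 = 300.564
dlon_km = 2.7 * 111.32 * cos(43) ≈ 219.819
dist = sqrt(300.564^2 + 219.819^2) ≈ 372.4 km

372.4 km


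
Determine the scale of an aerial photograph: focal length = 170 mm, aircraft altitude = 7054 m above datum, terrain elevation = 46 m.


scale = f / (H - h) = 170 mm / 7008 m = 170 / 7008000 = 1:41224

1:41224


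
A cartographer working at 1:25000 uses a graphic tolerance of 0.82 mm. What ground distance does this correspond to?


ground = 0.82 mm * 25000 / 1000 = 20.5 m

20.5 m


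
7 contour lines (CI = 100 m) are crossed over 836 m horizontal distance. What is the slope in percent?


elevation change = 7 * 100 = 700 m
slope = 700 / 836 * 100 = 83.7%

83.7%


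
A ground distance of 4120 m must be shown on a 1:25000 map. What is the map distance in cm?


map_cm = 4120 * 100 / 25000 = 16.48 cm

16.48 cm


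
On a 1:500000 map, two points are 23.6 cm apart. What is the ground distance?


ground = 23.6 cm * 500000 / 100 = 118000.0 m = 118.0 km

118.0 km


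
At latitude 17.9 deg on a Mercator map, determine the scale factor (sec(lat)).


SF = 1 / cos(17.9) = 1 / 0.951594 = 1.051

1.051


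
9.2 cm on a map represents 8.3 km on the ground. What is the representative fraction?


ground = 8.3 km = 830000 cm; RF denominator = ground / map = 830000 / 9.2 ≈ 90217; RF = 1:90217

1:90217


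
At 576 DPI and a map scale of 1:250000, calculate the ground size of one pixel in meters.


pixel_cm = 2.54 / 576 ≈ 0.00441 cm
ground = pixel_cm * 250000 / 100 = 2.54 * 250000 / (576 * 100) = 635000 / 57600 ≈ 11.02 m

11.02 m


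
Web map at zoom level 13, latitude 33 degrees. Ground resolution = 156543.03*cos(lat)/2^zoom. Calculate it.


res = 156543.03 * cos(33) / 2^13 = 156543.03 * 0.83867057 / 8192 = 16.03 m/pixel

16.03 m/pixel


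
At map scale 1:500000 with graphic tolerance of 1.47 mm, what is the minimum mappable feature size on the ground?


ground = 1.47 mm * 500000 / 1000 = 735.0 m

735.0 m


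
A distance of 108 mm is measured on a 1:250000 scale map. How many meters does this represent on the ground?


ground = 108 mm * 250000 / 1000 = 27000.0 m

27000.0 m


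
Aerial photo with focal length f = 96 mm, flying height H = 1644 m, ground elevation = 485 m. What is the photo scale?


scale = f / (H - h) = 96 mm / 1159 m = 96 / 1159000 = 1:12073

1:12073


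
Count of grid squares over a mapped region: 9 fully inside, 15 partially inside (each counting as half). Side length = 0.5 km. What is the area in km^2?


effective squares = 9 + 15 * 0.5 = 16.5
area = 16.5 * 0.25 = 4.125 km^2

4.125 km^2


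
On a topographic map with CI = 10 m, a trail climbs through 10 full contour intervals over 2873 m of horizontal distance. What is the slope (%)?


elevation change = 10 * 10 = 100 m
slope = 100 / 2873 * 100 = 3.5%

3.5%


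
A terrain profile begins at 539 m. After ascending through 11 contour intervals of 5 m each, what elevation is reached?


elevation = 539 + 11 * 5 = 594 m

594 m


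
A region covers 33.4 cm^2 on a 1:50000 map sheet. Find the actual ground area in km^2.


ground_area = 33.4 * (50000/100)^2 = 8350000.0 m^2 = 8.35 km^2

8.35 km^2


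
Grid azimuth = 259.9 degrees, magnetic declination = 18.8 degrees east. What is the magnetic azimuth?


magnetic azimuth = grid azimuth - declination (east +ve)
mag_az = 259.9 - 18.8 = 241.1 degrees

241.1 degrees


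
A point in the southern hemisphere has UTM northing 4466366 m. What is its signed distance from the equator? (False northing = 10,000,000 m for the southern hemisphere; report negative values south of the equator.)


For southern: actual = 4466366 - 10000000 = -5533634 m

-5533634 m


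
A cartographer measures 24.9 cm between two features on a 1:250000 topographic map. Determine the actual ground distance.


ground = 24.9 cm * 250000 / 100 = 62250.0 m = 62.25 km

62.25 km


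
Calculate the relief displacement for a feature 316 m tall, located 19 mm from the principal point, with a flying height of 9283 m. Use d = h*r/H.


d = h * r / H = 316 * 19 / 9283 = 0.65 mm

0.65 mm


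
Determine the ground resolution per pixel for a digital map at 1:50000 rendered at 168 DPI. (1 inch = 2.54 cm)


pixel_cm = 2.54 / 168 ≈ 0.015119 cm
ground = pixel_cm * 50000 / 100 = 2.54 * 50000 / (168 * 100) = 127000 / 16800 ≈ 7.56 m

7.56 m


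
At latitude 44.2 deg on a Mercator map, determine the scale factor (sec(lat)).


SF = 1 / cos(44.2) = 1 / 0.716911 = 1.395

1.395


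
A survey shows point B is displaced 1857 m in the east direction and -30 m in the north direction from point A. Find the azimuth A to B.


az = atan2(1857, -30) = 90.9 deg
adjusted to 0-360: 90.9 degrees

90.9 degrees


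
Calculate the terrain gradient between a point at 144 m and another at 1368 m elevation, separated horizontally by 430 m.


gradient = (1368 - 144) / 430 = 1224 / 430 = 2.8465

2.8465


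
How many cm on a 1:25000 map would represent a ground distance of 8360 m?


map_cm = 8360 * 100 / 25000 = 33.44 cm

33.44 cm


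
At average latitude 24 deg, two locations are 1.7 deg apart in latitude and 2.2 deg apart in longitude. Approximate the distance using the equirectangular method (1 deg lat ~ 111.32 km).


dlat_km = 1.7 * 111.32 = 189.244
dlon_km = 2.2 * 111.32 * cos(24) ≈ 223.731
dist = sqrt(189.244^2 + 223.731^2) ≈ 293.0 km

293.0 km


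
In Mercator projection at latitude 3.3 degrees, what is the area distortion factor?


area_distortion = 1/cos^2(3.3) = 1.003

1.003


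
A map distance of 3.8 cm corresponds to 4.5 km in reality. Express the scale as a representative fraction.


ground = 4.5 km = 450000 cm; RF denominator = ground / map = 450000 / 3.8 ≈ 118421; RF = 1:118421

1:118421


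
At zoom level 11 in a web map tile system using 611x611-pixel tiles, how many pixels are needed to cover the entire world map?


tiles per axis = 2^11 = 2048
total tiles = 2048^2 = 4194304
pixels per axis = 2048 * 611 = 1251328
total pixels = 1251328^2 = 1565821763584

1565821763584 pixels


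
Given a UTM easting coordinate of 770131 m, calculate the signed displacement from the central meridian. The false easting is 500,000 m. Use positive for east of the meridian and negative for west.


displacement = 770131 - 500000 = 270131 m

270131 m


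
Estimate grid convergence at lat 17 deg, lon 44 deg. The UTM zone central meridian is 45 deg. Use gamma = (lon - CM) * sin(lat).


gamma = (44 - 45) * sin(17) = -1 * 0.292372 = -0.292 degrees

-0.292 degrees


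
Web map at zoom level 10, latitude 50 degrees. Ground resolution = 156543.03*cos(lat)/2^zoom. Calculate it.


res = 156543.03 * cos(50) / 2^10 = 156543.03 * 0.64278761 / 1024 = 98.27 m/pixel

98.27 m/pixel


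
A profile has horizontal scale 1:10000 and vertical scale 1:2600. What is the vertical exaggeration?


VE = horizontal_scale / vertical_scale = 10000 / 2600 ≈ 3.8

3.8x


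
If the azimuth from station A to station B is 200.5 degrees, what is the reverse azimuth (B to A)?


back azimuth = (200.5 + 180) mod 360 = 20.5 degrees

20.5 degrees


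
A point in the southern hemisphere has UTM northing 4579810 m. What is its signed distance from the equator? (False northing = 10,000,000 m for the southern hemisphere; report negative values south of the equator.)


For southern: actual = 4579810 - 10000000 = -5420190 m

-5420190 m


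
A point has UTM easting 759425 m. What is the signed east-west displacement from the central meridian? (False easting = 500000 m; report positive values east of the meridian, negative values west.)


displacement = 759425 - 500000 = 259425 m

259425 m


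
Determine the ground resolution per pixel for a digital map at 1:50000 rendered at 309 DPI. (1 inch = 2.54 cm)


pixel_cm = 2.54 / 309 ≈ 0.00822 cm
ground = pixel_cm * 50000 / 100 = 2.54 * 50000 / (309 * 100) = 127000 / 30900 ≈ 4.11 m

4.11 m


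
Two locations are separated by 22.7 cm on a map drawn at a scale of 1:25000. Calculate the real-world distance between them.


ground = 22.7 cm * 25000 / 100 = 5675.0 m = 5.675 km

5.675 km


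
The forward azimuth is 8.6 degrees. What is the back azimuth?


back azimuth = (8.6 + 180) mod 360 = 188.6 degrees

188.6 degrees


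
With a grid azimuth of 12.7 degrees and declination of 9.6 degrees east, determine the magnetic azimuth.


magnetic azimuth = grid azimuth - declination (east +ve)
mag_az = 12.7 - 9.6 = 3.1 degrees

3.1 degrees


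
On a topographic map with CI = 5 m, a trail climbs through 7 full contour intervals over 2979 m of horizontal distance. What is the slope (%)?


elevation change = 7 * 5 = 35 m
slope = 35 / 2979 * 100 = 1.2%

1.2%


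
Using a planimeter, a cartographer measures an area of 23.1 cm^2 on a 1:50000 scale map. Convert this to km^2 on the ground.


ground_area = 23.1 * (50000/100)^2 = 5775000.0 m^2 = 5.775 km^2

5.775 km^2


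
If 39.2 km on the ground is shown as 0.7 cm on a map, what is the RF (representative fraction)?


ground = 39.2 km = 3920000 cm; RF denominator = ground / map = 3920000 / 0.7 = 5600000; RF = 1:5600000

1:5600000


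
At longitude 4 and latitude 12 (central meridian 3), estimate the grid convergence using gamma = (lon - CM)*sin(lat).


gamma = (4 - 3) * sin(12) = 1 * 0.207912 = 0.208 degrees

0.208 degrees


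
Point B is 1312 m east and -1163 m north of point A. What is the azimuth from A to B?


az = atan2(1312, -1163) = 131.6 deg
adjusted to 0-360: 131.6 degrees

131.6 degrees


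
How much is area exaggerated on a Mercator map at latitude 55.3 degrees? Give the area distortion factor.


area_distortion = 1/cos^2(55.3) = 3.086

3.086


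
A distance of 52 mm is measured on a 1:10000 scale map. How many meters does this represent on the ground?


ground = 52 mm * 10000 / 1000 = 520.0 m

520.0 m


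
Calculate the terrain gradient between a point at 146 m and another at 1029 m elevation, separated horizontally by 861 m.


gradient = (1029 - 146) / 861 = 883 / 861 = 1.0256

1.0256


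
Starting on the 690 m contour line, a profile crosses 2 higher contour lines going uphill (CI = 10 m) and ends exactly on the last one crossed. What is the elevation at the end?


elevation = 690 + 2 * 10 = 710 m

710 m


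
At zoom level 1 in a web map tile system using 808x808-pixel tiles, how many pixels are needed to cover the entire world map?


tiles per axis = 2^1 = 2
total tiles = 2^2 = 4
pixels per axis = 2 * 808 = 1616
total pixels = 1616^2 = 2611456

2611456 pixels


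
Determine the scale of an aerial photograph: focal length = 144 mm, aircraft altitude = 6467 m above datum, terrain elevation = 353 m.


scale = f / (H - h) = 144 mm / 6114 m = 144 / 6114000 = 1:42458

1:42458


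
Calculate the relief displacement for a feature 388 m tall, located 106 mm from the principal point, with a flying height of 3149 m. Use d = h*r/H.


d = h * r / H = 388 * 106 / 3149 = 13.06 mm

13.06 mm


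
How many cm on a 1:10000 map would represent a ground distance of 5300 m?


map_cm = 5300 * 100 / 10000 = 53.0 cm

53.0 cm


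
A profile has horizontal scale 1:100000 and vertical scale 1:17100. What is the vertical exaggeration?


VE = horizontal_scale / vertical_scale = 100000 / 17100 ≈ 5.8

5.8x


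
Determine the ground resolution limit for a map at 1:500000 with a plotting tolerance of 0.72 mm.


ground = 0.72 mm * 500000 / 1000 = 360.0 m

360.0 m


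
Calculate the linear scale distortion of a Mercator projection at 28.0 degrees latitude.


SF = 1 / cos(28.0) = 1 / 0.882948 = 1.133

1.133


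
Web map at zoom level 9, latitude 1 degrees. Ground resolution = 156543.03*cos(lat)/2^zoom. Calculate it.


res = 156543.03 * cos(1) / 2^9 = 156543.03 * 0.9998477 / 512 = 305.7 m/pixel

305.7 m/pixel


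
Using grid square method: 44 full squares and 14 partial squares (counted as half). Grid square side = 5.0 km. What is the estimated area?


effective squares = 44 + 14 * 0.5 = 51.0
area = 51.0 * 25.0 = 1275.0 km^2

1275.0 km^2


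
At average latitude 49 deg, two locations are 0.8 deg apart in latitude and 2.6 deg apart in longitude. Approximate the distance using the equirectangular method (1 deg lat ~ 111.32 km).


dlat_km = 0.8 * 111.32 = 89.056
dlon_km = 2.6 * 111.32 * cos(49) ≈ 189.884
dist = sqrt(89.056^2 + 189.884^2) ≈ 209.7 km

209.7 km


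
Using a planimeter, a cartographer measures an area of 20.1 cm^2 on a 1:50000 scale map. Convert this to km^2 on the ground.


ground_area = 20.1 * (50000/100)^2 = 5025000.0 m^2 = 5.025 km^2

5.025 km^2


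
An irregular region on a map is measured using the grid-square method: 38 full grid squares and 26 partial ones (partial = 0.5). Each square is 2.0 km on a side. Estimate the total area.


effective squares = 38 + 26 * 0.5 = 51.0
area = 51.0 * 4.0 = 204.0 km^2

204.0 km^2


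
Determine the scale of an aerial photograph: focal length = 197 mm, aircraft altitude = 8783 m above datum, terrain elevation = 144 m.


scale = f / (H - h) = 197 mm / 8639 m = 197 / 8639000 = 1:43853

1:43853


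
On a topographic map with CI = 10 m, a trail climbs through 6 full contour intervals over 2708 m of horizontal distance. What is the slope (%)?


elevation change = 6 * 10 = 60 m
slope = 60 / 2708 * 100 = 2.2%

2.2%


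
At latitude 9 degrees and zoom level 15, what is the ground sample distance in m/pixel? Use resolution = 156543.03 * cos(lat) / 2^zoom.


res = 156543.03 * cos(9) / 2^15 = 156543.03 * 0.98768834 / 32768 = 4.72 m/pixel

4.72 m/pixel


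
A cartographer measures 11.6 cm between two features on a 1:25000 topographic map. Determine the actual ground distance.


ground = 11.6 cm * 25000 / 100 = 2900.0 m = 2.9 km

2.9 km


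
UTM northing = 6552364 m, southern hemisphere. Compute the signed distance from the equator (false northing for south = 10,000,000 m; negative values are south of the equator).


For southern: actual = 6552364 - 10000000 = -3447636 m

-3447636 m


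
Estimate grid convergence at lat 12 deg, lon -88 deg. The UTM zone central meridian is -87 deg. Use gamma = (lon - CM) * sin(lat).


gamma = (-88 - -87) * sin(12) = -1 * 0.207912 = -0.208 degrees

-0.208 degrees


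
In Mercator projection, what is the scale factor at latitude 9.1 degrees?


SF = 1 / cos(9.1) = 1 / 0.987414 = 1.013

1.013


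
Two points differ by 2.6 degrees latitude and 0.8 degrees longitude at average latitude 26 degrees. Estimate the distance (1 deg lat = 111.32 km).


dlat_km = 2.6 * 111.32 = 289.432
dlon_km = 0.8 * 111.32 * cos(26) ≈ 80.043
dist = sqrt(289.432^2 + 80.043^2) ≈ 300.3 km

300.3 km


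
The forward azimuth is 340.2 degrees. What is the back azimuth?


back azimuth = (340.2 + 180) mod 360 = 160.2 degrees

160.2 degrees


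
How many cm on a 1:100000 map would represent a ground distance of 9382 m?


map_cm = 9382 * 100 / 100000 = 9.382 cm ≈ 9.38 cm

9.38 cm


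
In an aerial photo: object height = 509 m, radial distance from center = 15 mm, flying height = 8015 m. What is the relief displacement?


d = h * r / H = 509 * 15 / 8015 = 0.95 mm

0.95 mm


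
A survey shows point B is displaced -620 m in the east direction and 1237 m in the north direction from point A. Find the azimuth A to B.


az = atan2(-620, 1237) = -26.6 deg
adjusted to 0-360: 333.4 degrees

333.4 degrees


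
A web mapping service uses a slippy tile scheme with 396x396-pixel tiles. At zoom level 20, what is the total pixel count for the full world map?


tiles per axis = 2^20 = 1048576
total tiles = 1048576^2 = 1099511627776
pixels per axis = 1048576 * 396 = 415236096
total pixels = 415236096^2 = 172421015421321216

172421015421321216 pixels


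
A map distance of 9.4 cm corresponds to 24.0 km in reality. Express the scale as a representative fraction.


ground = 24.0 km = 2400000 cm; RF denominator = ground / map = 2400000 / 9.4 ≈ 255319; RF = 1:255319

1:255319


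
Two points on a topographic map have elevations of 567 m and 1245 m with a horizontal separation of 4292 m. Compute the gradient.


gradient = (1245 - 567) / 4292 = 678 / 4292 = 0.158

0.158


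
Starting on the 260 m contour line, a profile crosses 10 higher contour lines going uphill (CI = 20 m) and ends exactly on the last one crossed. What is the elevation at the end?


elevation = 260 + 10 * 20 = 460 m

460 m


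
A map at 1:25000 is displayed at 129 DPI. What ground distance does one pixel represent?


pixel_cm = 2.54 / 129 ≈ 0.01969 cm
ground = pixel_cm * 25000 / 100 = 2.54 * 25000 / (129 * 100) = 63500 / 12900 ≈ 4.92 m

4.92 m


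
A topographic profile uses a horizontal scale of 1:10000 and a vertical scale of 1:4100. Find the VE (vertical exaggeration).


VE = horizontal_scale / vertical_scale = 10000 / 4100 ≈ 2.4

2.4x


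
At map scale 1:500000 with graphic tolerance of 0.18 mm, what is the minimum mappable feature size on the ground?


ground = 0.18 mm * 500000 / 1000 = 90.0 m

90.0 m


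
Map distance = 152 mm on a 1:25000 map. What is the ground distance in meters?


ground = 152 mm * 25000 / 1000 = 3800.0 m

3800.0 m


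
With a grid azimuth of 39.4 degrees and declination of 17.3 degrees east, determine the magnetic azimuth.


magnetic azimuth = grid azimuth - declination (east +ve)
mag_az = 39.4 - 17.3 = 22.1 degrees

22.1 degrees


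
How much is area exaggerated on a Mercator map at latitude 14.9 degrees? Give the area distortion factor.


area_distortion = 1/cos^2(14.9) = 1.071

1.071


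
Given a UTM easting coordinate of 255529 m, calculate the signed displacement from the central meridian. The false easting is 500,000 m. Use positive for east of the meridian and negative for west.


displacement = 255529 - 500000 = -244471 m

-244471 m


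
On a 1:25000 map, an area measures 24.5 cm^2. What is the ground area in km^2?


ground_area = 24.5 * (25000/100)^2 = 1531250.0 m^2 = 1.53125 km^2 ≈ 1.531 km^2

1.531 km^2


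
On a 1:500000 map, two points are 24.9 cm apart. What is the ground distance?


ground = 24.9 cm * 500000 / 100 = 124500.0 m = 124.5 km

124.5 km


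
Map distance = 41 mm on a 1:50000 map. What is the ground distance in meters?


ground = 41 mm * 50000 / 1000 = 2050.0 m

2050.0 m


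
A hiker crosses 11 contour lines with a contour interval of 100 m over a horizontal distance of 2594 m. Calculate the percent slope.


elevation change = 11 * 100 = 1100 m
slope = 1100 / 2594 * 100 = 42.4%

42.4%


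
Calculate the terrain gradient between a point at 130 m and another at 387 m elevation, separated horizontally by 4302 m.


gradient = (387 - 130) / 4302 = 257 / 4302 = 0.0597

0.0597


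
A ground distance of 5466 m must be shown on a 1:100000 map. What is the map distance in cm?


map_cm = 5466 * 100 / 100000 = 5.466 cm ≈ 5.47 cm

5.47 cm


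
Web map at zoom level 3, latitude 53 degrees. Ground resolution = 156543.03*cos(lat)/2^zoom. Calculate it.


res = 156543.03 * cos(53) / 2^3 = 156543.03 * 0.60181502 / 8 = 11776.24 m/pixel

11776.24 m/pixel


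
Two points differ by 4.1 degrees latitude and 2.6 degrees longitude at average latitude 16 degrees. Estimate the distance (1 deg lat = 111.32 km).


dlat_km = 4.1 * 111.32 = 456.412
dlon_km = 2.6 * 111.32 * cos(16) ≈ 278.22
dist = sqrt(456.412^2 + 278.22^2) ≈ 534.5 km

534.5 km


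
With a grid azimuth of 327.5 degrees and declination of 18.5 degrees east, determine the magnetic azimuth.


magnetic azimuth = grid azimuth - declination (east +ve)
mag_az = 327.5 - 18.5 = 309.0 degrees

309.0 degrees


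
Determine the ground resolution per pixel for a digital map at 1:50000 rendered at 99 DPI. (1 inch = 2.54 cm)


pixel_cm = 2.54 / 99 ≈ 0.025657 cm
ground = pixel_cm * 50000 / 100 = 2.54 * 50000 / (99 * 100) = 127000 / 9900 ≈ 12.83 m

12.83 m


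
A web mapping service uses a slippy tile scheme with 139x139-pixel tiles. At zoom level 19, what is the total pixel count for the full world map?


tiles per axis = 2^19 = 524288
total tiles = 524288^2 = 274877906944
pixels per axis = 524288 * 139 = 72876032
total pixels = 72876032^2 = 5310916040065024

5310916040065024 pixels
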